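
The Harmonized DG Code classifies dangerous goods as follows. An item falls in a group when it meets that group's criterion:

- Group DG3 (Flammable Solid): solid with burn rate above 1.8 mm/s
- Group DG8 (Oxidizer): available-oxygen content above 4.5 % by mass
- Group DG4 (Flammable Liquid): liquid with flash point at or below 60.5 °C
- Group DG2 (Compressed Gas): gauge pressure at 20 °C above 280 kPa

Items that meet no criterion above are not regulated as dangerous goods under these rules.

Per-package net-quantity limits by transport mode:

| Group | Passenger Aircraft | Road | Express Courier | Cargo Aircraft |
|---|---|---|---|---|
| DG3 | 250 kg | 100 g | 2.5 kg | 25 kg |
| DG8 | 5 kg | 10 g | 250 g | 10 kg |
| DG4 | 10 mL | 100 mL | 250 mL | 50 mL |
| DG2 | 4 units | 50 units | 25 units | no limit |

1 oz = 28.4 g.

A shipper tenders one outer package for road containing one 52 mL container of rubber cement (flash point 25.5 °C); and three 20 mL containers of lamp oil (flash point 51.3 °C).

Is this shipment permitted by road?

No

Rubber cement: flash point 25.5 °C ≤ 60.5 °C → Group DG4 (Flammable Liquid).
Lamp oil: flash point 51.3 °C ≤ 60.5 °C → Group DG4 (Flammable Liquid).
Total Group DG4: 52 mL + (three 20 mL containers = 60 mL) = 112 mL.
112 mL exceeds the road limit of 100 mL for Group DG4.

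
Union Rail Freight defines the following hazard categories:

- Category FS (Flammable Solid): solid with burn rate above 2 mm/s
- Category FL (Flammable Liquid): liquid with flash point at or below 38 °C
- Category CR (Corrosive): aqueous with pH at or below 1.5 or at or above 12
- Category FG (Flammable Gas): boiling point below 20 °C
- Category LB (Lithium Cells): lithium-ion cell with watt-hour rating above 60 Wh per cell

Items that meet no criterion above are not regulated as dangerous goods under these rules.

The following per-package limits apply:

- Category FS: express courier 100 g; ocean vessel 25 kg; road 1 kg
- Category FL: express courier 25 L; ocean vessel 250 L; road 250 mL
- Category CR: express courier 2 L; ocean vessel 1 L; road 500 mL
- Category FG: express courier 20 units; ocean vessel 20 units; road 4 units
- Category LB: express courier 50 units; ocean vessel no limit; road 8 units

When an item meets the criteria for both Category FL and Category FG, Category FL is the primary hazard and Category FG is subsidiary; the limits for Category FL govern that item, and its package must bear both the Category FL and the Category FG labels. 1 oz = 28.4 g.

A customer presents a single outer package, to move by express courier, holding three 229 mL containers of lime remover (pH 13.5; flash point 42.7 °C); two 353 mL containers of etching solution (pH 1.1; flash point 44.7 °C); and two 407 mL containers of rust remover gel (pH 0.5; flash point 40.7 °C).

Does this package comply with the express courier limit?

With pH 13.5 (≥ 12), the lime remover falls in Category CR.
Etching solution: pH 1.1 ≤ 1.5 → Category CR (Corrosive).
pH 0.5 meets the Category CR criterion (Corrosive), so the rust remover gel is Category CR.
Total Category CR: (three 229 mL containers = 687 mL) + (two 353 mL containers = 706 mL) + (two 407 mL containers = 814 mL) = 2.207 L.
2.207 L exceeds the express courier limit of 2 L for Category CR.

No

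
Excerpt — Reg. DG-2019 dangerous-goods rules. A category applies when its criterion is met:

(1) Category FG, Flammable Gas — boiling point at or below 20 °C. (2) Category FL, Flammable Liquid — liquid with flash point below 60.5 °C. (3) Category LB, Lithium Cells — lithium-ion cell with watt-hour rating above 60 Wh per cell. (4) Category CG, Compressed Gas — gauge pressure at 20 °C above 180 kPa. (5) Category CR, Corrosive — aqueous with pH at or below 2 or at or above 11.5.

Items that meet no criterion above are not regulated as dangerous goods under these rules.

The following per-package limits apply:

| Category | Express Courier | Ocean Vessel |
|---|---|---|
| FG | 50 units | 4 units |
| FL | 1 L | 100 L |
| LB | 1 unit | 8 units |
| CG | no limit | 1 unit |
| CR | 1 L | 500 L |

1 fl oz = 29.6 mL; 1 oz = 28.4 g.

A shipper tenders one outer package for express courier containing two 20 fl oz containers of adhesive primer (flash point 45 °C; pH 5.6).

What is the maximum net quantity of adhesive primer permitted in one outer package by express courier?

Flash point 45 °C meets the Category FL criterion (Flammable Liquid), so the adhesive primer is Category FL.
The express courier limit for Category FL is 1 L.

1 L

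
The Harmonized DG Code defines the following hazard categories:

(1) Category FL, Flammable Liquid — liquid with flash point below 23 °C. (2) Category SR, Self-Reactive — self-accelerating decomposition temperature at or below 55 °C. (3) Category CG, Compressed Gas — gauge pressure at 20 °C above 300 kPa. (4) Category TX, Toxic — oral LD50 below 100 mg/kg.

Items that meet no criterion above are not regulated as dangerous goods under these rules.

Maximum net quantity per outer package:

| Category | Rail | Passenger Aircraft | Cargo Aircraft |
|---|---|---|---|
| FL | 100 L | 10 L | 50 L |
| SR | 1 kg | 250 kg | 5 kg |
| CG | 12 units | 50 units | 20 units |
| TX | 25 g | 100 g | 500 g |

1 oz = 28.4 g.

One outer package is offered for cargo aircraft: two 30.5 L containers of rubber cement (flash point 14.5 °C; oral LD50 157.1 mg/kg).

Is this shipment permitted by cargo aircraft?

With flash point 14.5 °C (< 23 °C), the rubber cement falls in Category FL.
Category FL quantity: two 30.5 L containers = 61 L.
That exceeds the Category FL cargo aircraft limit of 50 L.

No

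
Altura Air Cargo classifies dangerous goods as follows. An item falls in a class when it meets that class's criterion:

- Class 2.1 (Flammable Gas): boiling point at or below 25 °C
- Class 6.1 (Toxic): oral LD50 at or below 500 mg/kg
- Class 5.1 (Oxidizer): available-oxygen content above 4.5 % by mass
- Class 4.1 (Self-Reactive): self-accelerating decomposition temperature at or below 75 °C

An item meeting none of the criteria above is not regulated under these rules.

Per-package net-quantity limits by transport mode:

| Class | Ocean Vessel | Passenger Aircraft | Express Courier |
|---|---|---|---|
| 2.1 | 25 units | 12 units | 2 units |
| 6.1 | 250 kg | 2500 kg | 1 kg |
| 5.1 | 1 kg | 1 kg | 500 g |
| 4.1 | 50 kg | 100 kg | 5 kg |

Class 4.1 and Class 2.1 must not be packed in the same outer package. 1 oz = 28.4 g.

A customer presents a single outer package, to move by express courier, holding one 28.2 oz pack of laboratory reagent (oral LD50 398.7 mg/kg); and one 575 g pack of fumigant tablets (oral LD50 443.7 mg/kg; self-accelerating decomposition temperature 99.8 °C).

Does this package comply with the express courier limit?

Laboratory reagent: oral LD50 398.7 mg/kg ≤ 500 mg/kg → Class 6.1 (Toxic).
Fumigant tablets: oral LD50 443.7 mg/kg ≤ 500 mg/kg → Class 6.1 (Toxic).
Class 6.1 net quantity: (one 28.2 oz pack = 800.88 g) + 575 g = 1375.88 g.
That exceeds the Class 6.1 express courier limit of 1 kg.

No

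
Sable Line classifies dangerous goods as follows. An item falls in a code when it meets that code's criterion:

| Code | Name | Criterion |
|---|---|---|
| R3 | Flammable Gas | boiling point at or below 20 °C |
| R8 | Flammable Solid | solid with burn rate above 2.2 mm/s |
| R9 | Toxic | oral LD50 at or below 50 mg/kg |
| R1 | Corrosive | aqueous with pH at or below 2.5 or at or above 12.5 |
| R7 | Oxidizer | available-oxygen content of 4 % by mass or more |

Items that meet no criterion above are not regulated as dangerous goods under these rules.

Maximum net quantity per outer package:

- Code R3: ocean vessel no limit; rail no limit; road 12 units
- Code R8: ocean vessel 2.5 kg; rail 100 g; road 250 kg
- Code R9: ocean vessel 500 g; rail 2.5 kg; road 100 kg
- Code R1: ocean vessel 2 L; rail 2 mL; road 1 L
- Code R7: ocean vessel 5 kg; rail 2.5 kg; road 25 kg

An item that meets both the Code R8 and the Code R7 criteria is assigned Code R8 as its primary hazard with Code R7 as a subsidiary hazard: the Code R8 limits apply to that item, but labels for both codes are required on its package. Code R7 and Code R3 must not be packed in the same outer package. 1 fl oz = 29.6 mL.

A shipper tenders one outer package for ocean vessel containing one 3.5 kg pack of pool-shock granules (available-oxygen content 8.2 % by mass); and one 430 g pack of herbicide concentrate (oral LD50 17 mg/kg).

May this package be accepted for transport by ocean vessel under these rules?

The pool-shock granules have available-oxygen content 8.2 % by mass, which is ≥ 4 % by mass, so they are Code R7 (Oxidizer).
The herbicide concentrate has oral LD50 17 mg/kg, which is ≤ 50 mg/kg, so it is Code R9 (Toxic).
Code R7 quantity: 3.5 kg.
3.5 kg ≤ 5 kg (ocean vessel limit, Code R7) — within limit.
Code R9 quantity: 430 g.
430 g is within the ocean vessel limit of 500 g for Code R9.
The segregation rule (Code R7 with Code R3) does not apply to Code R7 with Code R9.
Every hazard code is within its ocean vessel limit and no segregation rule is violated.

Yes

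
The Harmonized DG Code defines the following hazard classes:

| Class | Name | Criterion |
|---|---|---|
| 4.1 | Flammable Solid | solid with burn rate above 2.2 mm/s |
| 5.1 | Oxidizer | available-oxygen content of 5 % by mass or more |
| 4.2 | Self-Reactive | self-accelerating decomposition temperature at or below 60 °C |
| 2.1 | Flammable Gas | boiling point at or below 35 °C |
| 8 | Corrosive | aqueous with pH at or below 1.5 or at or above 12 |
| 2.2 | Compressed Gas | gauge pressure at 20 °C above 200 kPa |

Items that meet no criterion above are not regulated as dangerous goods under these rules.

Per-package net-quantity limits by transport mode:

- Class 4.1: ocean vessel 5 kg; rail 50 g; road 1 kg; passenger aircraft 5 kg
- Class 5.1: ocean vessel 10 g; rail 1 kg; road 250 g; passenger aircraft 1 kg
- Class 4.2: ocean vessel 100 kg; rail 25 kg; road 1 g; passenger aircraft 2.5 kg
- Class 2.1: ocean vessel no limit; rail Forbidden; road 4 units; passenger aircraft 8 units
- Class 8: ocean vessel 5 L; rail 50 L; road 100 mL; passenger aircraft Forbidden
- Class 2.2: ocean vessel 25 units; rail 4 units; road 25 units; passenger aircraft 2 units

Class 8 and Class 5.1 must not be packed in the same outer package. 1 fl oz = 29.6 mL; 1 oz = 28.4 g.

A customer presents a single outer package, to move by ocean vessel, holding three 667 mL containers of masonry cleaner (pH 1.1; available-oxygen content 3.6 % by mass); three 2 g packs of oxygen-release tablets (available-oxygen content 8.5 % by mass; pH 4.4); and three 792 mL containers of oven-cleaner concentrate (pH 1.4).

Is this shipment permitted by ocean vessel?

The masonry cleaner has pH 1.1, which is ≤ 1.5, so it is Class 8 (Corrosive).
The oxygen-release tablets have available-oxygen content 8.5 % by mass, which is ≥ 5 % by mass, so they are Class 5.1 (Oxidizer).
pH 1.4 meets the Class 8 criterion (Corrosive), so the oven-cleaner concentrate is Class 8.
Total Class 8: (three 667 mL containers = 2.001 L) + (three 792 mL containers = 2.376 L) = 4.377 L.
4.377 L ≤ 5 L (ocean vessel limit, Class 8) — within limit.
Class 5.1 quantity: three 2 g packs = 6 g.
6 g ≤ 10 g (ocean vessel limit, Class 5.1) — within limit.
Class 8 and Class 5.1 may not share an outer package.

No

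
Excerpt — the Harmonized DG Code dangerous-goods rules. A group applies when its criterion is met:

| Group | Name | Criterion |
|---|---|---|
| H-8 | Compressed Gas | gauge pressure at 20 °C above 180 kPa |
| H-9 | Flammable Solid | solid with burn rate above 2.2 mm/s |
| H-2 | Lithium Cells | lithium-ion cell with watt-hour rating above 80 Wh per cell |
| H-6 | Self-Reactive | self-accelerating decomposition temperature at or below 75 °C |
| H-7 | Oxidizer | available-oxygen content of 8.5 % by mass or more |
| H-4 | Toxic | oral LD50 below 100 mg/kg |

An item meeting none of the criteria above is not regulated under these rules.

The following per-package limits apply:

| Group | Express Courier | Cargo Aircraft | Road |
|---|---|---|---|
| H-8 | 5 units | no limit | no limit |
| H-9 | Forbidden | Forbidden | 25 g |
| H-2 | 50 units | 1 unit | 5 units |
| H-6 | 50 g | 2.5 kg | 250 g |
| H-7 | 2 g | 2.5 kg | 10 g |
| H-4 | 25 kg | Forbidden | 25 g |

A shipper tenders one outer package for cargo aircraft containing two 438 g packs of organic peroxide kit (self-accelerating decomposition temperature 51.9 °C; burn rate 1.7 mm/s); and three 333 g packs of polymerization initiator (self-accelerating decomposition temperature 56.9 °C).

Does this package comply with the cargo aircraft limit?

Yes

The organic peroxide kit has self-accelerating decomposition temperature 51.9 °C, which is ≤ 75 °C, so it is Group H-6 (Self-Reactive).
Polymerization initiator: self-accelerating decomposition temperature 56.9 °C ≤ 75 °C → Group H-6 (Self-Reactive).
Total Group H-6: (two 438 g packs = 876 g) + (three 333 g packs = 999 g) = 1.875 kg.
1.875 kg ≤ 2.5 kg (cargo aircraft limit, Group H-6) — within limit.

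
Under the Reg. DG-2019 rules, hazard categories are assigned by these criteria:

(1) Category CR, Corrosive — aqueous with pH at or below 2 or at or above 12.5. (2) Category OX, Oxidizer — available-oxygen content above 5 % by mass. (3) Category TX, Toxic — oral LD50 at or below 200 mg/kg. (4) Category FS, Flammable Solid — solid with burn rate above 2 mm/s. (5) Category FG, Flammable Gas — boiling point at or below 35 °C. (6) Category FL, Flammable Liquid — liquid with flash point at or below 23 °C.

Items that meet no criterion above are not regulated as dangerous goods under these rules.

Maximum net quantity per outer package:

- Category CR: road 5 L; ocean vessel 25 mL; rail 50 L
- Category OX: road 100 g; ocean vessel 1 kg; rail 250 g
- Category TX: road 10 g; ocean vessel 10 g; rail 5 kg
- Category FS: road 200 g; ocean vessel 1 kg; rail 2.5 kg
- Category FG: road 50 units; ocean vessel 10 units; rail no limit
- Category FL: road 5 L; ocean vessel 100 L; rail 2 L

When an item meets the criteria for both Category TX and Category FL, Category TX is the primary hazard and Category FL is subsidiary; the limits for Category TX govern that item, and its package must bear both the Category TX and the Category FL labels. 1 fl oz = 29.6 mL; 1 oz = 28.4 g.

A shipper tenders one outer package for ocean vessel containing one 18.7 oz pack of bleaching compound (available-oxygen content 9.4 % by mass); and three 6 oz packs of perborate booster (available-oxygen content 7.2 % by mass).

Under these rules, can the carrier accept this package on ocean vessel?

No

Available-oxygen content 9.4 % by mass meets the Category OX criterion (Oxidizer), so the bleaching compound is Category OX.
With available-oxygen content 7.2 % by mass (> 5 % by mass), the perborate booster falls in Category OX.
Total Category OX: (one 18.7 oz pack = 531.08 g) + (three 6 oz packs = 511.2 g) = 1042.28 g.
That exceeds the Category OX ocean vessel limit of 1 kg.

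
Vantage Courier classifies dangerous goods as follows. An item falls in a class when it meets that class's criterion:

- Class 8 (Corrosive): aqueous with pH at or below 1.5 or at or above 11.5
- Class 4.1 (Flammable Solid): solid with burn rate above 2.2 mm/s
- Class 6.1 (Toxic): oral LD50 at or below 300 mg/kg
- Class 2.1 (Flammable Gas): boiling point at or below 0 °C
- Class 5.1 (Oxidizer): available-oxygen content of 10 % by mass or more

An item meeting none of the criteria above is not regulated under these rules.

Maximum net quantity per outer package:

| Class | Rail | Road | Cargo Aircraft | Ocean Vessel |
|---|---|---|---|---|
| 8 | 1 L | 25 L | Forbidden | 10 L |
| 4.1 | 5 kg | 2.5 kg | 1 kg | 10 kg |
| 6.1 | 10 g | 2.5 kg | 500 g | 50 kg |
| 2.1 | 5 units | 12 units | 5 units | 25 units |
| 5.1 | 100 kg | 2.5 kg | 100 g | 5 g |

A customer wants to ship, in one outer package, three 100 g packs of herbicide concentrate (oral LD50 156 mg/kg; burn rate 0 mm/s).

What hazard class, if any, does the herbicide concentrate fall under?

Herbicide concentrate: oral LD50 156 mg/kg ≤ 300 mg/kg → Class 6.1 (Toxic).

Class 6.1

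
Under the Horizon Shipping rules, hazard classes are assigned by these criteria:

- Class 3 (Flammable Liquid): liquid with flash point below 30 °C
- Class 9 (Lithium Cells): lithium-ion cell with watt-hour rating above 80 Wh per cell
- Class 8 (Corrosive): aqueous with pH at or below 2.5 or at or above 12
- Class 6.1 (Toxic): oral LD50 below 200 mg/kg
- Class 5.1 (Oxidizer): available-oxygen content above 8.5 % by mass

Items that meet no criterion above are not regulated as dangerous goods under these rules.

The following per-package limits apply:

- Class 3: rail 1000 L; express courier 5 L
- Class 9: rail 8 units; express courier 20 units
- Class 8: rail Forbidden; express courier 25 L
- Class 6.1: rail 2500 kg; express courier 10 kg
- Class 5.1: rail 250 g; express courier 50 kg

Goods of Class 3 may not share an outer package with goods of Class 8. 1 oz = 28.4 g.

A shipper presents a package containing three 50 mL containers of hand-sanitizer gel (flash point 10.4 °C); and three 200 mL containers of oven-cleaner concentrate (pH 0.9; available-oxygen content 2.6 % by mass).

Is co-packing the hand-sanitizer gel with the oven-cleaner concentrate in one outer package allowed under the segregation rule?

Flash point 10.4 °C meets the Class 3 criterion (Flammable Liquid), so the hand-sanitizer gel is Class 3.
Oven-cleaner concentrate: pH 0.9 ≤ 2.5 → Class 8 (Corrosive).
Class 3 and Class 8 may not share an outer package.

No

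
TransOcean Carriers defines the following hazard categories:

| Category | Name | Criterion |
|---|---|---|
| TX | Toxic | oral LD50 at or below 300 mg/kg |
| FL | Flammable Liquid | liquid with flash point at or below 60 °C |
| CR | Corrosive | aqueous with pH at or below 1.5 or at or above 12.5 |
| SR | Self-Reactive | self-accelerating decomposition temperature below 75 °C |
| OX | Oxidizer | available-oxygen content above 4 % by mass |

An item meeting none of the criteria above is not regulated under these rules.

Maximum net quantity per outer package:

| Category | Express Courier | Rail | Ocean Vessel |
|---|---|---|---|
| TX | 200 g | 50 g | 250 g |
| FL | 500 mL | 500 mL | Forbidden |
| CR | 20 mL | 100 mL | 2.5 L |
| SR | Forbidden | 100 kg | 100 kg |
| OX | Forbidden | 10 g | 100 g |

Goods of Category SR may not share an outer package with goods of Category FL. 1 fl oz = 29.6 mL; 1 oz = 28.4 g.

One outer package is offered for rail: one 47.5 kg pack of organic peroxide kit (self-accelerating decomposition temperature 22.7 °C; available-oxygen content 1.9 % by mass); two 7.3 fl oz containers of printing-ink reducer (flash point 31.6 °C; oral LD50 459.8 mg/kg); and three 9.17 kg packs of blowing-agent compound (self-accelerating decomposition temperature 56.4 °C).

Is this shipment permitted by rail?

Self-accelerating decomposition temperature 22.7 °C meets the Category SR criterion (Self-Reactive), so the organic peroxide kit is Category SR.
The printing-ink reducer has flash point 31.6 °C, which is ≤ 60 °C, so it is Category FL (Flammable Liquid).
Blowing-agent compound: self-accelerating decomposition temperature 56.4 °C < 75 °C → Category SR (Self-Reactive).
Category SR net quantity: 47.5 kg + (three 9.17 kg packs = 27.51 kg) = 75.01 kg.
That is within the Category SR rail limit of 100 kg.
Category FL quantity: two 7.3 fl oz containers = 432.16 mL.
432.16 mL ≤ 500 mL (rail limit, Category FL) — within limit.
Category SR and Category FL may not share an outer package.

No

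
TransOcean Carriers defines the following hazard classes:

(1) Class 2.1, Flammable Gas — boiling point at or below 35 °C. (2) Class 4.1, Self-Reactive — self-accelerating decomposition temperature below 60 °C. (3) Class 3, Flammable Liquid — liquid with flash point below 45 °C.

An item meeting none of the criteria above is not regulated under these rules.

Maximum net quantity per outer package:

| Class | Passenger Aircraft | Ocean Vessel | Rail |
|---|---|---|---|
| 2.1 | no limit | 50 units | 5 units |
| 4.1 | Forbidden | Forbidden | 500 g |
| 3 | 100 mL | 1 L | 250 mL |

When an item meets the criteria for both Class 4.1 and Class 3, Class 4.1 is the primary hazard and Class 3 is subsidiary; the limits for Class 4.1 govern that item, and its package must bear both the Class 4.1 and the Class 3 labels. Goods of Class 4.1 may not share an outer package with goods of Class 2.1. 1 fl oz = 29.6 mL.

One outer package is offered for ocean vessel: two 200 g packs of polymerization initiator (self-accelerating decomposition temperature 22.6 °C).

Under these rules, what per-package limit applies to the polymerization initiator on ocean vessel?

Forbidden

Polymerization initiator: self-accelerating decomposition temperature 22.6 °C < 60 °C → Class 4.1 (Self-Reactive).
The ocean vessel limit for Class 4.1 is Forbidden.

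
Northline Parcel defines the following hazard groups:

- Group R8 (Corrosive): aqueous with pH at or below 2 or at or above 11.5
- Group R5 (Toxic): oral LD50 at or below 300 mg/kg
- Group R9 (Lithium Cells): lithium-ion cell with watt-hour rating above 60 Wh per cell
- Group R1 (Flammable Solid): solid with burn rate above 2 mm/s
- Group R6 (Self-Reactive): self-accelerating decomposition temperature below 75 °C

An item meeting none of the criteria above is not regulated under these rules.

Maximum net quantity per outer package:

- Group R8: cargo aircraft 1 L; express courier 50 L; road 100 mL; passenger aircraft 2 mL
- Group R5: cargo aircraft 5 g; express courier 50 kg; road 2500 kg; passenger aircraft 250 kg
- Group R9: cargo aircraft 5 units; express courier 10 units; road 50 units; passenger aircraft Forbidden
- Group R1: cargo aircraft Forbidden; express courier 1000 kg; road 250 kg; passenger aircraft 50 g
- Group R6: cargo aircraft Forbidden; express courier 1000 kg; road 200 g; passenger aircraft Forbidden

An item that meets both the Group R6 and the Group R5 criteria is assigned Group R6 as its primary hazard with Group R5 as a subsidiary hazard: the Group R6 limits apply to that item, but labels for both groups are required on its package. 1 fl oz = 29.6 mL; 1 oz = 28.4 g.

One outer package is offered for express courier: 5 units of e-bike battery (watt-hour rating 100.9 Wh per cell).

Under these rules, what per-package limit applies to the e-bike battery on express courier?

Watt-hour rating 100.9 Wh per cell meets the Group R9 criterion (Lithium Cells), so the e-bike battery is Group R9.
The express courier limit for Group R9 is 10 units.

10 units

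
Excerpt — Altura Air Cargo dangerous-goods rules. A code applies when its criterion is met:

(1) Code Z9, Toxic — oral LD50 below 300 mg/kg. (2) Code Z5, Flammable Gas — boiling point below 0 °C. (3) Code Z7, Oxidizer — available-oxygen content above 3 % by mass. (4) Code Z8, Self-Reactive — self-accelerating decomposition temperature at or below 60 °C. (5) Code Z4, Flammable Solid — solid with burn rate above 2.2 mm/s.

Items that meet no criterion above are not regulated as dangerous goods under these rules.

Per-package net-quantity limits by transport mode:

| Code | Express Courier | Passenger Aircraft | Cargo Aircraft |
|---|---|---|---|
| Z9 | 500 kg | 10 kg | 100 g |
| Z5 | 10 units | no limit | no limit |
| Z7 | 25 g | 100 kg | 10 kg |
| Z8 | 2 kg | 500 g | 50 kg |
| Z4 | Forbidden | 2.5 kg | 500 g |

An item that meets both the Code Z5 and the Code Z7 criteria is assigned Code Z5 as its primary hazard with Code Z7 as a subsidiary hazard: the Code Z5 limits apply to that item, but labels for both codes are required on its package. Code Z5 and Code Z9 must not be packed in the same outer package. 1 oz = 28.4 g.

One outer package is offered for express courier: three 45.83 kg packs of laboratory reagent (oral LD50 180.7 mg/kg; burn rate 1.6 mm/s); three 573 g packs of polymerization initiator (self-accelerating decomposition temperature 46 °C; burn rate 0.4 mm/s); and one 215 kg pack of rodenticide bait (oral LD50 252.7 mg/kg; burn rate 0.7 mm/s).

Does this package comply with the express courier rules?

Oral LD50 180.7 mg/kg meets the Code Z9 criterion (Toxic), so the laboratory reagent is Code Z9.
Polymerization initiator: self-accelerating decomposition temperature 46 °C ≤ 60 °C → Code Z8 (Self-Reactive).
The rodenticide bait has oral LD50 252.7 mg/kg, which is < 300 mg/kg, so it is Code Z9 (Toxic).
Code Z9 net quantity: (three 45.83 kg packs = 137.49 kg) + 215 kg = 352.49 kg.
352.49 kg ≤ 500 kg (express courier limit, Code Z9) — within limit.
Code Z8 quantity: three 573 g packs = 1.719 kg.
1.719 kg is within the express courier limit of 2 kg for Code Z8.
The segregation rule (Code Z5 with Code Z9) does not apply to Code Z9 with Code Z8.
Every hazard code is within its express courier limit and no segregation rule is violated.

Yes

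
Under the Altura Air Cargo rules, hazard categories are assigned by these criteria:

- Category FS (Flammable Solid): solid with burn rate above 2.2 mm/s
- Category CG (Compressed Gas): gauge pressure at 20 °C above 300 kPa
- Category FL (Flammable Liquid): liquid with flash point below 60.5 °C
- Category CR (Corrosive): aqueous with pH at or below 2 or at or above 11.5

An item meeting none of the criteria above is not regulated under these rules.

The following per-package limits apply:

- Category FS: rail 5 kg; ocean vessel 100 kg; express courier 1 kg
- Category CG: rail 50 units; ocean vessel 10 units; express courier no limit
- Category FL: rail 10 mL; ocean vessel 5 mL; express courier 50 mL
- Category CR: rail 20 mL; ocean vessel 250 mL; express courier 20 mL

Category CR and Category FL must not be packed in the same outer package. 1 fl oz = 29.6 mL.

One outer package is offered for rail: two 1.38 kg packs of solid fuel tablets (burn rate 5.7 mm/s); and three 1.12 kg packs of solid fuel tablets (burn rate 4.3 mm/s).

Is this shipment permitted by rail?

No

The solid fuel tablets have burn rate 5.7 mm/s, which is > 2.2 mm/s, so they are Category FS (Flammable Solid).
Solid fuel tablets: burn rate 4.3 mm/s > 2.2 mm/s → Category FS (Flammable Solid).
Category FS net quantity: (two 1.38 kg packs = 2.76 kg) + (three 1.12 kg packs = 3.36 kg) = 6.12 kg.
6.12 kg exceeds the rail limit of 5 kg for Category FS.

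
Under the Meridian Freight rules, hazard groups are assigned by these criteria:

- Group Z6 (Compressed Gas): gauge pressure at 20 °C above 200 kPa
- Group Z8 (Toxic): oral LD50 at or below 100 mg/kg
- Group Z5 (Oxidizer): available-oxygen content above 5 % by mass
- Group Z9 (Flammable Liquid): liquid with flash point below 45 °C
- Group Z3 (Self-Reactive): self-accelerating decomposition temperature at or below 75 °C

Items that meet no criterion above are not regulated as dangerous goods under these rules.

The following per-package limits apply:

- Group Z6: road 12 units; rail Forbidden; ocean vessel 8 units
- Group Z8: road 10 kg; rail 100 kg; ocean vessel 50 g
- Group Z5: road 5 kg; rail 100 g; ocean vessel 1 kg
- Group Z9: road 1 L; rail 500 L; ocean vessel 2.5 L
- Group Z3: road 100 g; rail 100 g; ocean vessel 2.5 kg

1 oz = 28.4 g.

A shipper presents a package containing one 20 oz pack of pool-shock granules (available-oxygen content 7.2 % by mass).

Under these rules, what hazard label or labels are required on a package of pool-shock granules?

Group Z5

Available-oxygen content 7.2 % by mass meets the Group Z5 criterion (Oxidizer), so the pool-shock granules are Group Z5.
Only the Group Z5 label is required.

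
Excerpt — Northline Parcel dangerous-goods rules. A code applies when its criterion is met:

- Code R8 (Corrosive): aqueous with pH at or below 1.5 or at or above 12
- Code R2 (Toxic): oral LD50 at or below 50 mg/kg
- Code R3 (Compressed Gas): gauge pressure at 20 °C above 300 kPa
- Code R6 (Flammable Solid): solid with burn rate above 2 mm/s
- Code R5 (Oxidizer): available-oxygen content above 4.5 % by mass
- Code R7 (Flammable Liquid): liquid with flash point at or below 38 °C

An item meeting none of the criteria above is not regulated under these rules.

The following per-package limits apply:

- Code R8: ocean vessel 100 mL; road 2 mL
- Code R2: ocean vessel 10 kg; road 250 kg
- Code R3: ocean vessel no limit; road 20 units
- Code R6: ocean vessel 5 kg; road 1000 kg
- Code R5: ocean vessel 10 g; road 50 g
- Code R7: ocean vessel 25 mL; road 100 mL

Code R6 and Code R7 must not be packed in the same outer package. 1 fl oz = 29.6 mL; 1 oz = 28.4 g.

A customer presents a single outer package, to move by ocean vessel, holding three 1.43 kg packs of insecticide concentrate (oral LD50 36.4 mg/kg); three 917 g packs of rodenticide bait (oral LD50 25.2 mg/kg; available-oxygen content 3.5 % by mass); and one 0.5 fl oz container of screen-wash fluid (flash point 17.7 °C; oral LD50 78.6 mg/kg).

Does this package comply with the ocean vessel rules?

Oral LD50 36.4 mg/kg meets the Code R2 criterion (Toxic), so the insecticide concentrate is Code R2.
The rodenticide bait has oral LD50 25.2 mg/kg, which is ≤ 50 mg/kg, so it is Code R2 (Toxic).
With flash point 17.7 °C (≤ 38 °C), the screen-wash fluid falls in Code R7.
Code R7 quantity: one 0.5 fl oz container = 14.8 mL.
14.8 mL ≤ 25 mL (ocean vessel limit, Code R7) — within limit.
Total Code R2: (three 1.43 kg packs = 4.29 kg) + (three 917 g packs = 2.751 kg) = 7.041 kg.
7.041 kg ≤ 10 kg (ocean vessel limit, Code R2) — within limit.
The segregation rule (Code R6 with Code R7) does not apply to Code R7 with Code R2.
Every hazard code is within its ocean vessel limit and no segregation rule is violated.

Yes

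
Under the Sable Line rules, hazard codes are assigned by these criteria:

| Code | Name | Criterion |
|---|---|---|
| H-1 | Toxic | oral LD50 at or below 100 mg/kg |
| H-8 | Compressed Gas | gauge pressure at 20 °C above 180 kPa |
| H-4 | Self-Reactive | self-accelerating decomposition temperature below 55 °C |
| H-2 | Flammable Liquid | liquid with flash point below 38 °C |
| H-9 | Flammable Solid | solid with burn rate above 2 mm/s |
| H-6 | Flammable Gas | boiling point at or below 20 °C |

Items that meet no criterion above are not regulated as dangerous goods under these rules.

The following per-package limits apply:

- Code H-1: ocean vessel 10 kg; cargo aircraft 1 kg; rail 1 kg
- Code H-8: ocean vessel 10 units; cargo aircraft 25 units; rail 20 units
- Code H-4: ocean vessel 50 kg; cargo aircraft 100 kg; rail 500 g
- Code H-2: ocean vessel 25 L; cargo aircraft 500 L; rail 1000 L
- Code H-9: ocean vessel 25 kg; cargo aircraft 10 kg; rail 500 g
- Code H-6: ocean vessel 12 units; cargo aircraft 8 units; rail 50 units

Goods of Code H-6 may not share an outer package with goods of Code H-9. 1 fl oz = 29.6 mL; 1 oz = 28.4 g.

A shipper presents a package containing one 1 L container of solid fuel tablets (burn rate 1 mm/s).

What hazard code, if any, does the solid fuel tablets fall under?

burn rate 1 mm/s is not above 2 mm/s, so Code H-9 does not apply.
No criterion is met, so the item is not regulated.

Not regulated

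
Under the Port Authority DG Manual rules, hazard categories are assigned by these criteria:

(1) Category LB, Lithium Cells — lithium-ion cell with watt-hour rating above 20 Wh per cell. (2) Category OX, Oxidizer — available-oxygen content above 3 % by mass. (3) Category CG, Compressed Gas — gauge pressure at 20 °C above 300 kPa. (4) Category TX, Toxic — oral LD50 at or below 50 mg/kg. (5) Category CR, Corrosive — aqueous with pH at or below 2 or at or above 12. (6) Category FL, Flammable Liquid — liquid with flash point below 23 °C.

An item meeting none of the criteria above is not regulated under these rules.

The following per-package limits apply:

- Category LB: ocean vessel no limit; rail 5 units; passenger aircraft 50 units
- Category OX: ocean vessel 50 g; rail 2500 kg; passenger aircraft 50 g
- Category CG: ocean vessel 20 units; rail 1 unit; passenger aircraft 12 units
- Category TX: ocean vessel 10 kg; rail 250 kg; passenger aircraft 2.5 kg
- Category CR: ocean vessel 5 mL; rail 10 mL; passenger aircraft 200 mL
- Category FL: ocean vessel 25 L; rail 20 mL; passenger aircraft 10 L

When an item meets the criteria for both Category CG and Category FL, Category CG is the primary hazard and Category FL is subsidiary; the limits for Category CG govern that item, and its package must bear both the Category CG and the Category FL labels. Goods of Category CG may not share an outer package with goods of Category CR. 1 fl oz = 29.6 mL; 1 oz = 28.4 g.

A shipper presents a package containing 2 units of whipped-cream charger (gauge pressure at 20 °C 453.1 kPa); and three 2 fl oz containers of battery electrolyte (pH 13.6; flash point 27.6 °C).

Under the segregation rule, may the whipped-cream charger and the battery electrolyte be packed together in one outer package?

No

Gauge pressure at 20 °C 453.1 kPa meets the Category CG criterion (Compressed Gas), so the whipped-cream charger is Category CG.
Battery electrolyte: pH 13.6 ≥ 12 → Category CR (Corrosive).
Category CG and Category CR may not share an outer package.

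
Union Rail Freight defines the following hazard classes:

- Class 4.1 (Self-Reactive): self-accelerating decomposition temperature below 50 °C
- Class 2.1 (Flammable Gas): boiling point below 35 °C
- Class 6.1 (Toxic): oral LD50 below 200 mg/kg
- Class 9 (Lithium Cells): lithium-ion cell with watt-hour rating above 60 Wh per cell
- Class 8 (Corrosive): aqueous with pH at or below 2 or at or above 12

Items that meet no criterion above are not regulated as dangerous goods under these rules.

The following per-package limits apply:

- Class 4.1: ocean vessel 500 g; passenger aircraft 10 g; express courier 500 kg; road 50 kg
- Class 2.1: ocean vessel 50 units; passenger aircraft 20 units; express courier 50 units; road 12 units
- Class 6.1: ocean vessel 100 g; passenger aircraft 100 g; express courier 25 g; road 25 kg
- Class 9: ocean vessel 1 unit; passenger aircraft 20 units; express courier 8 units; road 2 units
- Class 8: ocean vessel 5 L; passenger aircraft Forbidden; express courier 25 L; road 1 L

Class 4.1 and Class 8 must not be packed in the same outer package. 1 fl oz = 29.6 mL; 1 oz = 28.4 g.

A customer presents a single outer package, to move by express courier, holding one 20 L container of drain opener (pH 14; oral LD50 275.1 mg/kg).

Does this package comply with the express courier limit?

Yes

Drain opener: pH 14 ≥ 12 → Class 8 (Corrosive).
Class 8 quantity: 20 L.
20 L is within the express courier limit of 25 L for Class 8.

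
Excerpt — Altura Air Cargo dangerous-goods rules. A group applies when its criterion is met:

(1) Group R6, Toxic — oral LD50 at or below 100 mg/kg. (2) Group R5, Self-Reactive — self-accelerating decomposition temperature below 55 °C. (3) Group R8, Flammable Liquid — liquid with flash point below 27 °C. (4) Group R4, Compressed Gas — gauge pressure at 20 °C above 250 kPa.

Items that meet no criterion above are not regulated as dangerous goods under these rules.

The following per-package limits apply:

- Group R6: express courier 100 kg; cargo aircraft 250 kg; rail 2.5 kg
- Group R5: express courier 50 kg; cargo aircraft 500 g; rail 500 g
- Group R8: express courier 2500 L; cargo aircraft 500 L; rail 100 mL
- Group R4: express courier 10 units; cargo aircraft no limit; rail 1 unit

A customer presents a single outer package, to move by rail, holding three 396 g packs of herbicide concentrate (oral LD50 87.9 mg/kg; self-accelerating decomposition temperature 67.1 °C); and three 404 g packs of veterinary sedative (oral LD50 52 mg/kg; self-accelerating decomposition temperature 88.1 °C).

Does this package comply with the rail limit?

Yes

The herbicide concentrate has oral LD50 87.9 mg/kg, which is ≤ 100 mg/kg, so it is Group R6 (Toxic).
With oral LD50 52 mg/kg (≤ 100 mg/kg), the veterinary sedative falls in Group R6.
Total Group R6: (three 396 g packs = 1.188 kg) + (three 404 g packs = 1.212 kg) = 2.4 kg.
2.4 kg is within the rail limit of 2.5 kg for Group R6.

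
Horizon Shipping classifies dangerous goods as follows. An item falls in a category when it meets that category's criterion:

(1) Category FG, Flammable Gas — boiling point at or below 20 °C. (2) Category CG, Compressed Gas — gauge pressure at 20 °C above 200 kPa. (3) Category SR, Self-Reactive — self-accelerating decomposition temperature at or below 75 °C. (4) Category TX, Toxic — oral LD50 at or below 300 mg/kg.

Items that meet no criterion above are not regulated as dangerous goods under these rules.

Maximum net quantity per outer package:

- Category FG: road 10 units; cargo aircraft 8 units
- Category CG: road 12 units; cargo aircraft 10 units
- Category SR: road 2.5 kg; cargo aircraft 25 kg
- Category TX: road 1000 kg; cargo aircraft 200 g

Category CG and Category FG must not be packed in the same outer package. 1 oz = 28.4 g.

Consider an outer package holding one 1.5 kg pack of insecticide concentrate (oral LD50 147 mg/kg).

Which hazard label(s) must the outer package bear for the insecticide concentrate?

The insecticide concentrate has oral LD50 147 mg/kg, which is ≤ 300 mg/kg, so it is Category TX (Toxic).
Only the Category TX label is required.

Category TX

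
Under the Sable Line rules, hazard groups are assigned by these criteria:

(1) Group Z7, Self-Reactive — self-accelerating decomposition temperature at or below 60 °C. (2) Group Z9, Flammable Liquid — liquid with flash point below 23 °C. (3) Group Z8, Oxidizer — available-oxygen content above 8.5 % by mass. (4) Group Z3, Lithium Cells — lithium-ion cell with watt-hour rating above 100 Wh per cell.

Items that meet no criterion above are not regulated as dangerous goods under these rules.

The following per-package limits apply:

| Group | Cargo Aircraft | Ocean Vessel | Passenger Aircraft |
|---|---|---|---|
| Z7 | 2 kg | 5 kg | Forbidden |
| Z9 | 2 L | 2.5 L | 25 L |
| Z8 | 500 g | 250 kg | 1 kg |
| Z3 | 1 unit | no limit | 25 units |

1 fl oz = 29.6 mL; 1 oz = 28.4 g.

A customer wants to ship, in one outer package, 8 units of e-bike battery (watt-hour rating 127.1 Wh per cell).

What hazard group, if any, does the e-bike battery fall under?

The e-bike battery has watt-hour rating 127.1 Wh per cell, which is > 100 Wh per cell, so it is Group Z3 (Lithium Cells).

Group Z3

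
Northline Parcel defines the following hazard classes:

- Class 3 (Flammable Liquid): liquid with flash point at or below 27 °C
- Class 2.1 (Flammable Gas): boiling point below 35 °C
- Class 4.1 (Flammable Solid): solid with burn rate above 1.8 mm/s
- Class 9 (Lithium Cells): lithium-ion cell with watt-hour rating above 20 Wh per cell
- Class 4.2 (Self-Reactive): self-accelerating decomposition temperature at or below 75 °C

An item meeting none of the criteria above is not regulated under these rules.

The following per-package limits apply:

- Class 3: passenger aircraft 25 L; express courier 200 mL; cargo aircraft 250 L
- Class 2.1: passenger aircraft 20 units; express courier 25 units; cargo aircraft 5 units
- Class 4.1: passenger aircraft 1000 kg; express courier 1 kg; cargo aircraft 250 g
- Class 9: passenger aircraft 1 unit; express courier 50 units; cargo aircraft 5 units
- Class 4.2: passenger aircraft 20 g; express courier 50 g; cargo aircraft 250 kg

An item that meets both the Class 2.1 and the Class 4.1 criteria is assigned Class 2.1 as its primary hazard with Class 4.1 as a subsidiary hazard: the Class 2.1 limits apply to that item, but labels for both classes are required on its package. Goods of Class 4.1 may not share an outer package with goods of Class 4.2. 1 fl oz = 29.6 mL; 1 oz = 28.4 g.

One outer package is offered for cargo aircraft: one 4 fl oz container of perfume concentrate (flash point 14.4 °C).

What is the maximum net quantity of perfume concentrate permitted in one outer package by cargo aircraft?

Perfume concentrate: flash point 14.4 °C ≤ 27 °C → Class 3 (Flammable Liquid).
The cargo aircraft limit for Class 3 is 250 L.

250 L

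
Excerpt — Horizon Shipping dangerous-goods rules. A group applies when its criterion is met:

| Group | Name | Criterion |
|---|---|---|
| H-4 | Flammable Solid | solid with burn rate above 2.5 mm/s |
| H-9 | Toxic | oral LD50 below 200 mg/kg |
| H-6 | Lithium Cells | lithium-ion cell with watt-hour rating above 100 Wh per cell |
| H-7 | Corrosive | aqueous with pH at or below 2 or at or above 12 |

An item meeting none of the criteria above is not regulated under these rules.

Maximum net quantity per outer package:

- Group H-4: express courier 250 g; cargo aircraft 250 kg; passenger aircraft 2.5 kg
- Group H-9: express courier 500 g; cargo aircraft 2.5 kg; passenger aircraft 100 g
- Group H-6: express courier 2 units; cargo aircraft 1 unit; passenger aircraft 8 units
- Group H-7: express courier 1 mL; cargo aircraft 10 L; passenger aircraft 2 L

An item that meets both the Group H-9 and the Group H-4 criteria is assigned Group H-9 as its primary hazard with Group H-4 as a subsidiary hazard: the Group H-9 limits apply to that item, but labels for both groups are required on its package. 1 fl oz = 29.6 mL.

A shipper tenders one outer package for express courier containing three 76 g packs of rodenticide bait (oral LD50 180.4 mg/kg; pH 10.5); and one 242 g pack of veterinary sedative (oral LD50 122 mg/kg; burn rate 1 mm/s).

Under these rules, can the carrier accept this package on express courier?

Yes

Rodenticide bait: oral LD50 180.4 mg/kg < 200 mg/kg → Group H-9 (Toxic).
With oral LD50 122 mg/kg (< 200 mg/kg), the veterinary sedative falls in Group H-9.
Total Group H-9: (three 76 g packs = 228 g) + 242 g = 470 g.
470 g is within the express courier limit of 500 g for Group H-9.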